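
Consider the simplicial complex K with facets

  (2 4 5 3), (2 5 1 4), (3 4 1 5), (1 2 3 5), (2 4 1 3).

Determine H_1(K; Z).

H_1 ≅ 0.

Fix the vertex order 1 < 2 < 3 < 4 < 5 and write every simplex with vertices in increasing order. Then dim K = 3 and the simplices of K are:

  0-simplices (5): [1], [2], [3], [4], [5]
  1-simplices (10): [1,2], [1,3], [1,4], [1,5], [2,3], [2,4], [2,5], [3,4], [3,5], [4,5]
  2-simplices (10): [1,2,3], [1,2,4], [1,2,5], [1,3,4], [1,3,5], [1,4,5], [2,3,4], [2,3,5], [2,4,5], [3,4,5]
  3-simplices (5): [1,2,3,4], [1,2,3,5], [1,2,4,5], [1,3,4,5], [2,3,4,5]

Hence C_0 ≅ Z^5, C_1 ≅ Z^10, C_2 ≅ Z^10, C_3 ≅ Z^5.

∂_1: C_1 → C_0 is given by ∂[p,q] = [q] − [p]. For instance
  ∂[1,5] = [5] − [1].
As a 5×10 matrix over Z this has rank 4, with invariant factors (1,1,1,1).

The boundary map ∂_2: C_2 → C_1 acts by ∂[p,q,r] = [q,r] − [p,r] + [p,q]. For instance
  ∂[2,3,4] = [3,4] − [2,4] + [2,3],
  ∂[1,2,5] = [2,5] − [1,5] + [1,2].
The resulting 10×10 matrix has rank 6, and its Smith normal form has invariant factors (1,1,1,1,1,1).

The boundary map ∂_3: C_3 → C_2 sends each 3-simplex σ to the alternating sum Σ_i (−1)^i (σ with its i-th vertex removed). For instance
  ∂[1,2,3,4] = [2,3,4] − [1,3,4] + [1,2,4] − [1,2,3],
  ∂[2,3,4,5] = [3,4,5] − [2,4,5] + [2,3,5] − [2,3,4].
The 10×5 boundary matrix has rank 4 and Smith normal form diag(1,1,1,1).

Computing H_k = (kernel of ∂_k) / (image of ∂_{k+1}):

  H_1: rank ker ∂_1 − rank ∂_2 = (10 − 4) − 6 = 0, and the invariant factors of ∂_2 are all 1, so H_1 = 0.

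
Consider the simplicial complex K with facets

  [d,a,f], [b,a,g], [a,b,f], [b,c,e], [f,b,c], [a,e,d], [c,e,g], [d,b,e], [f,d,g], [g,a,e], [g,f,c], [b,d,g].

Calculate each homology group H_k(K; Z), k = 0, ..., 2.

Fix the vertex order a < b < c < d < e < f < g and write every simplex with vertices in increasing order. Then dim K = 2 and the simplices of K are:

  0-simplices (7): a, b, c, d, e, f, g
  1-simplices (18): ab, ad, ae, af, ag, bc, bd, be, bf, bg, ce, cf, cg, de, df, dg, eg, fg
  2-simplices (12): abf, abg, ade, adf, aeg, bce, bcf, bde, bdg, ceg, cfg, dfg

Hence C_0 ≅ Z^7, C_1 ≅ Z^18, C_2 ≅ Z^12.

The boundary map ∂_1: C_1 → C_0 sends each edge [p,q] (with p < q) to q − p. For instance
  ∂eg = g − e.
This gives a 7×18 integer matrix of rank 6; reducing to Smith normal form yields diagonal entries (1,1,1,1,1,1).

Boundary ∂_2: C_2 → C_1 sends each 2-simplex [p,q,r] to [q,r] − [p,r] + [p,q]. For instance
  ∂abg = bg − ag + ab,
  ∂dfg = fg − dg + df.
The 18×12 boundary matrix has rank 12 and Smith normal form diag(1,1,1,1,1,1,1,1,1,1,1,2).

Computing H_k = (kernel of ∂_k) / (image of ∂_{k+1}):

  H_0: rank C_0 − rank ∂_1 = 7 − 6 = 1, and the invariant factors of ∂_1 are all 1, so H_0 ≅ Z.
  H_1: rank ker ∂_1 − rank ∂_2 = (18 − 6) − 12 = 0, and ∂_2 has invariant factor 2 > 1, so H_1 ≅ Z/2Z.
  H_2: rank ker ∂_2 − rank ∂_3 = (12 − 12) − 0 = 0, and there is no ∂_3, so H_2 ≅ 0.

H_0 ≅ Z,  H_1 ≅ Z/2Z,  H_2 = 0.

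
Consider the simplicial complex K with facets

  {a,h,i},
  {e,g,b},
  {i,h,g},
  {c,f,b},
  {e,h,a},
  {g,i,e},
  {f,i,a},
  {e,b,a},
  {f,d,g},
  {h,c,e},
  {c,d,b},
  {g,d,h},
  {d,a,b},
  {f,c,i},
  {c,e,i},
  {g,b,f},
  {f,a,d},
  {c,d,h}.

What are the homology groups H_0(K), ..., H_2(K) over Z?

H_0 ≅ Z,  H_1 ≅ Z ⊕ Z/2,  H_2 = 0.

Fix the vertex order a < b < c < d < e < f < g < h < i and write every simplex with vertices in increasing order. Then dim K = 2 and the simplices of K are:

  0-simplices (9): a, b, c, d, e, f, g, h, i
  1-simplices (27): ab, ad, ae, af, ah, ai, bc, bd, be, bf, bg, cd, ce, cf, ch, ci, df, dg, dh, eg, eh, ei, fg, fi, gh, gi, hi
  2-simplices (18): abd, abe, adf, aeh, afi, ahi, bcd, bcf, beg, bfg, cdh, ceh, cei, cfi, dfg, dgh, egi, ghi

so the chain groups are C_0 ≅ Z^9, C_1 ≅ Z^27, C_2 ≅ Z^18.

Boundary ∂_1: C_1 → C_0 sends each edge [p,q] (with p < q) to q − p.
As a 9×27 matrix over Z this has rank 8, with invariant factors (1,1,1,1,1,1,1,1).

Boundary ∂_2: C_2 → C_1 acts by ∂[p,q,r] = [q,r] − [p,r] + [p,q]. For instance
  ∂ahi = hi − ai + ah,
  ∂bcd = cd − bd + bc.
This gives a 27×18 integer matrix of rank 18; reducing to Smith normal form yields diagonal entries (1,1,1,1,1,1,1,1,1,1,1,1,1,1,1,1,1,2).

Reading off H_k = ker ∂_k / im ∂_{k+1}:

  H_0: rank C_0 − rank ∂_1 = 9 − 8 = 1, and the invariant factors of ∂_1 are all 1, so H_0 = Z.
  H_1: rank ker ∂_1 − rank ∂_2 = (27 − 8) − 18 = 1, and ∂_2 has invariant factor 2 > 1, so H_1 = Z ⊕ Z/2.
  H_2: rank ker ∂_2 − rank ∂_3 = (18 − 18) − 0 = 0, and there is no ∂_3, so H_2 = 0.

As a check, the Euler characteristic is 9 − 27 + 18 = 0, which agrees with 1 − 1 + 0 = 0.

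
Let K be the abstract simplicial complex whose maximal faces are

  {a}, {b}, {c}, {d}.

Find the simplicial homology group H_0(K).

H_0 ≅ Z^4.

We work with the vertex ordering a < b < c < d. The simplices of K, each written with vertices in increasing order, are:

  0-simplices (4): a, b, c, d

giving chain groups C_0 ≅ Z^4.

Reading off H_k = ker ∂_k / im ∂_{k+1}:

  H_0: rank C_0 − rank ∂_1 = 4 − 0 = 4, and there is no ∂_1, so H_0 = Z^4.

(K is a triangulation of a set of 4 points.)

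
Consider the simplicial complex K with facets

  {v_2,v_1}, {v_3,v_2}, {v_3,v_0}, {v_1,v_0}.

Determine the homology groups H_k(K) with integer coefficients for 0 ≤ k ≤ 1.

H_0 = Z,  H_1 = Z.

Fix the vertex order v_0 < v_1 < v_2 < v_3 and write every simplex with vertices in increasing order. Then dim K = 1 and the simplices of K are:

  0-simplices (4): [v_0], [v_1], [v_2], [v_3]
  1-simplices (4): [v_0,v_1], [v_0,v_3], [v_1,v_2], [v_2,v_3]

giving chain groups C_0 ≅ Z^4, C_1 ≅ Z^4.

∂_1: C_1 → C_0 is given by ∂[p,q] = [q] − [p].
This gives a 4×4 integer matrix of rank 3; reducing to Smith normal form yields diagonal entries (1,1,1).

Now H_k = ker ∂_k / im ∂_{k+1}, so:

  H_0: rank C_0 − rank ∂_1 = 4 − 3 = 1, and the invariant factors of ∂_1 are all 1, so H_0 = Z.
  H_1: rank ker ∂_1 − rank ∂_2 = (4 − 3) − 0 = 1, and there is no ∂_2, so H_1 = Z.

(K is a triangulation of the circle S^1.)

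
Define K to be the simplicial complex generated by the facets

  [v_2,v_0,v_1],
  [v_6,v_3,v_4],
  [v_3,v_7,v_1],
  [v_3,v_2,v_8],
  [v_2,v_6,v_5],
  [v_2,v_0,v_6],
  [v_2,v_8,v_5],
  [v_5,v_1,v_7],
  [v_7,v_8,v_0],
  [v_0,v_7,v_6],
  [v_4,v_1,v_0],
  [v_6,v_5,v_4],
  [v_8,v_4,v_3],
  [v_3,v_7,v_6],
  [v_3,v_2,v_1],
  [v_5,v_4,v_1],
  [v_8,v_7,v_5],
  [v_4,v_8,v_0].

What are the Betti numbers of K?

K has 9 vertices, 27 edges, 18 triangles.
rank ∂_0 = 0, rank ∂_1 = 8 ⇒ b_0 = 9 − 0 − 8 = 1; all invariant factors of ∂_1 are 1 so no torsion. So H_0 = Z.
rank ∂_1 = 8, rank ∂_2 = 17 ⇒ b_1 = 27 − 8 − 17 = 2; all invariant factors of ∂_2 are 1 so no torsion. So H_1 = Z^2.
rank ∂_2 = 17, rank ∂_3 = 0 ⇒ b_2 = 18 − 17 − 0 = 1. So H_2 = Z.

b_0 = 1, b_1 = 2, b_2 = 1.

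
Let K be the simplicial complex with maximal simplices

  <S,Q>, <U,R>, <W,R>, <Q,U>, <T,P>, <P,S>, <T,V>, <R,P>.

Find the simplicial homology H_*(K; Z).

H_0 = Z,  H_1 = Z.

Take the total order P < Q < R < S < T < U < V < W on the vertex set. Then K (dimension 1) consists of the simplices:

  0-simplices (8): P, Q, R, S, T, U, V, W
  1-simplices (8): PR, PS, PT, QS, QU, RU, RW, TV

so the chain groups are C_0 ≅ Z^8, C_1 ≅ Z^8.

The boundary map ∂_1: C_1 → C_0 maps an edge to its endpoints' difference, ∂[p,q] = q − p. For instance
  ∂PR = R − P.
The resulting 8×8 matrix has rank 7, and its Smith normal form has invariant factors (1,1,1,1,1,1,1).

Computing H_k = (kernel of ∂_k) / (image of ∂_{k+1}):

  H_0: rank C_0 − rank ∂_1 = 8 − 7 = 1, and the invariant factors of ∂_1 are all 1, so H_0 ≅ Z.
  H_1: rank ker ∂_1 − rank ∂_2 = (8 − 7) − 0 = 1, and there is no ∂_2, so H_1 ≅ Z.

As a check, the Euler characteristic is 8 − 8 = 0, which agrees with 1 − 1 = 0.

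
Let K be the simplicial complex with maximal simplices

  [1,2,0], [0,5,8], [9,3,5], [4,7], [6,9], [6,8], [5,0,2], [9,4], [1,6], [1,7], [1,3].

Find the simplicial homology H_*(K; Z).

H_0 ≅ Z,  H_1 ≅ Z^4,  H_2 = 0.

We work with the vertex ordering 0 < 1 < 2 < 3 < 4 < 5 < 6 < 7 < 8 < 9. The simplices of K, each written with vertices in increasing order, are:

  0-simplices (10): [0], [1], [2], [3], [4], [5], [6], [7], [8], [9]
  1-simplices (17): [0,1], [0,2], [0,5], [0,8], [1,2], [1,3], [1,6], [1,7], [2,5], [3,5], [3,9], [4,7], [4,9], [5,8], [5,9], [6,8], [6,9]
  2-simplices (4): [0,1,2], [0,2,5], [0,5,8], [3,5,9]

so the chain groups are C_0 ≅ Z^10, C_1 ≅ Z^17, C_2 ≅ Z^4.

Boundary ∂_1: C_1 → C_0 sends each edge [p,q] (with p < q) to q − p. For instance
  ∂[4,9] = [9] − [4].
As a 10×17 matrix over Z this has rank 9, with invariant factors (1,1,1,1,1,1,1,1,1).

The boundary map ∂_2: C_2 → C_1 maps a triangle to the signed sum of its edges. For instance
  ∂[0,5,8] = [5,8] − [0,8] + [0,5],
  ∂[0,1,2] = [1,2] − [0,2] + [0,1].
This gives a 17×4 integer matrix of rank 4; reducing to Smith normal form yields diagonal entries (1,1,1,1).

Now H_k = ker ∂_k / im ∂_{k+1}, so:

  H_0: rank C_0 − rank ∂_1 = 10 − 9 = 1, and the invariant factors of ∂_1 are all 1, so H_0 ≅ Z.
  H_1: rank ker ∂_1 − rank ∂_2 = (17 − 9) − 4 = 4, and the invariant factors of ∂_2 are all 1, so H_1 ≅ Z^4.
  H_2: rank ker ∂_2 − rank ∂_3 = (4 − 4) − 0 = 0, and there is no ∂_3, so H_2 ≅ 0.

As a check, the Euler characteristic is 10 − 17 + 4 = -3, which agrees with 1 − 4 + 0 = -3.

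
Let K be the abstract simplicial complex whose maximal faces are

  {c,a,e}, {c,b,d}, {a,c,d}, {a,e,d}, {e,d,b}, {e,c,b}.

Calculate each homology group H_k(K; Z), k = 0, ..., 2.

H_0 = Z,  H_1 = 0,  H_2 = Z.

Fix the vertex order a < b < c < d < e and write every simplex with vertices in increasing order. Then dim K = 2 and the simplices of K are:

  0-simplices (5): a, b, c, d, e
  1-simplices (9): ac, ad, ae, bc, bd, be, cd, ce, de
  2-simplices (6): acd, ace, ade, bcd, bce, bde

so the chain groups are C_0 ≅ Z^5, C_1 ≅ Z^9, C_2 ≅ Z^6.

∂_1: C_1 → C_0 maps an edge to its endpoints' difference, ∂[p,q] = q − p. For instance
  ∂cd = d − c.
This gives a 5×9 integer matrix of rank 4; reducing to Smith normal form yields diagonal entries (1,1,1,1).

∂_2: C_2 → C_1 acts by ∂[p,q,r] = [q,r] − [p,r] + [p,q]. For instance
  ∂ade = de − ae + ad,
  ∂acd = cd − ad + ac.
The 9×6 boundary matrix has rank 5 and Smith normal form diag(1,1,1,1,1).

Now H_k = ker ∂_k / im ∂_{k+1}, so:

  H_0: rank C_0 − rank ∂_1 = 5 − 4 = 1, and the invariant factors of ∂_1 are all 1, so H_0 = Z.
  H_1: rank ker ∂_1 − rank ∂_2 = (9 − 4) − 5 = 0, and the invariant factors of ∂_2 are all 1, so H_1 = 0.
  H_2: rank ker ∂_2 − rank ∂_3 = (6 − 5) − 0 = 1, and there is no ∂_3, so H_2 = Z.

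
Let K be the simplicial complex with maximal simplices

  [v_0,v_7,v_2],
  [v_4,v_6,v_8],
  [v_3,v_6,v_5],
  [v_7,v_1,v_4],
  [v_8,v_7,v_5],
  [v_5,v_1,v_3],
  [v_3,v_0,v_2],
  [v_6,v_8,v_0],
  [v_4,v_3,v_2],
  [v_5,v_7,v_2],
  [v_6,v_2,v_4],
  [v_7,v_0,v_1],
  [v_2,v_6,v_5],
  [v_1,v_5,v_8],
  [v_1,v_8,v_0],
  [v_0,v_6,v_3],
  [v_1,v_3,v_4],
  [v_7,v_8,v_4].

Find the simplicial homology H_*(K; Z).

H_0 = Z,  H_1 = Z ⊕ Z/2,  H_2 = 0.

Fix the vertex order v_0 < v_1 < v_2 < v_3 < v_4 < v_5 < v_6 < v_7 < v_8 and write every simplex with vertices in increasing order. Then dim K = 2 and the simplices of K are:

  0-simplices (9): [v_0], [v_1], [v_2], [v_3], [v_4], [v_5], [v_6], [v_7], [v_8]
  1-simplices (27): (27 of them)
  2-simplices (18): (18 of them)

Hence C_0 ≅ Z^9, C_1 ≅ Z^27, C_2 ≅ Z^18.

Boundary ∂_1: C_1 → C_0 maps an edge to its endpoints' difference, ∂[p,q] = q − p. For instance
  ∂[v_4,v_6] = [v_6] − [v_4].
The resulting 9×27 matrix has rank 8, and its Smith normal form has invariant factors (1,1,1,1,1,1,1,1).

Boundary ∂_2: C_2 → C_1 maps a triangle to the signed sum of its edges. For instance
  ∂[v_2,v_5,v_6] = [v_5,v_6] − [v_2,v_6] + [v_2,v_5],
  ∂[v_0,v_2,v_3] = [v_2,v_3] − [v_0,v_3] + [v_0,v_2].
The 27×18 boundary matrix has rank 18 and Smith normal form diag(1,1,1,1,1,1,1,1,1,1,1,1,1,1,1,1,1,2).

Reading off H_k = ker ∂_k / im ∂_{k+1}:

  H_0: rank C_0 − rank ∂_1 = 9 − 8 = 1, and the invariant factors of ∂_1 are all 1, so H_0 ≅ Z.
  H_1: rank ker ∂_1 − rank ∂_2 = (27 − 8) − 18 = 1, and ∂_2 has invariant factor 2 > 1, so H_1 ≅ Z ⊕ Z/2.
  H_2: rank ker ∂_2 − rank ∂_3 = (18 − 18) − 0 = 0, and there is no ∂_3, so H_2 ≅ 0.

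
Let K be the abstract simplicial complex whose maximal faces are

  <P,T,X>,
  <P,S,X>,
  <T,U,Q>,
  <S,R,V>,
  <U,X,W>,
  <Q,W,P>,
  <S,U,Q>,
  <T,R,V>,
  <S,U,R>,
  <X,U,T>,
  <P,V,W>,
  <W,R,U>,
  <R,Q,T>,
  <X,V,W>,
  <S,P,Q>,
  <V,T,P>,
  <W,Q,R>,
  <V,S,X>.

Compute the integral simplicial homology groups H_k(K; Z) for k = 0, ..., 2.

H_0 ≅ Z,  H_1 ≅ Z × Z/2,  H_2 = 0.

Fix the vertex order P < Q < R < S < T < U < V < W < X and write every simplex with vertices in increasing order. Then dim K = 2 and the simplices of K are:

  0-simplices (9): P, Q, R, S, T, U, V, W, X
  1-simplices (27): PQ, PS, PT, PV, PW, PX, QR, QS, QT, QU, QW, RS, RT, RU, RV, RW, SU, SV, SX, TU, TV, TX, UW, UX, VW, VX, WX
  2-simplices (18): PQS, PQW, PSX, PTV, PTX, PVW, QRT, QRW, QSU, QTU, RSU, RSV, RTV, RUW, SVX, TUX, UWX, VWX

giving chain groups C_0 ≅ Z^9, C_1 ≅ Z^27, C_2 ≅ Z^18.

∂_1: C_1 → C_0 sends each edge [p,q] (with p < q) to q − p. For instance
  ∂SV = V − S.
The 9×27 boundary matrix has rank 8 and Smith normal form diag(1,1,1,1,1,1,1,1).

∂_2: C_2 → C_1 maps a triangle to the signed sum of its edges. For instance
  ∂PVW = VW − PW + PV,
  ∂RSU = SU − RU + RS.
This gives a 27×18 integer matrix of rank 18; reducing to Smith normal form yields diagonal entries (1,1,1,1,1,1,1,1,1,1,1,1,1,1,1,1,1,2).

Now H_k = ker ∂_k / im ∂_{k+1}, so:

  H_0: rank C_0 − rank ∂_1 = 9 − 8 = 1, and the invariant factors of ∂_1 are all 1, so H_0 = Z.
  H_1: rank ker ∂_1 − rank ∂_2 = (27 − 8) − 18 = 1, and ∂_2 has invariant factor 2 > 1, so H_1 = Z × Z/2.
  H_2: rank ker ∂_2 − rank ∂_3 = (18 − 18) − 0 = 0, and there is no ∂_3, so H_2 = 0.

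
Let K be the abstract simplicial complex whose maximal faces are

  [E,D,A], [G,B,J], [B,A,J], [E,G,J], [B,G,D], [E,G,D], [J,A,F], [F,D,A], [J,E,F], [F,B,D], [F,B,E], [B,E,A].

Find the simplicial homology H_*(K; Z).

H_0 = Z,  H_1 = Z_2,  H_2 = 0.

Take the total order A < B < D < E < F < G < J on the vertex set. Then K (dimension 2) consists of the simplices:

  0-simplices (7): A, B, D, E, F, G, J
  1-simplices (18): AB, AD, AE, AF, AJ, BD, BE, BF, BG, BJ, DE, DF, DG, EF, EG, EJ, FJ, GJ
  2-simplices (12): ABE, ABJ, ADE, ADF, AFJ, BDF, BDG, BEF, BGJ, DEG, EFJ, EGJ

Hence C_0 ≅ Z^7, C_1 ≅ Z^18, C_2 ≅ Z^12.

The boundary map ∂_1: C_1 → C_0 maps an edge to its endpoints' difference, ∂[p,q] = q − p.
This gives a 7×18 integer matrix of rank 6; reducing to Smith normal form yields diagonal entries (1,1,1,1,1,1).

Boundary ∂_2: C_2 → C_1 sends each 2-simplex [p,q,r] to [q,r] − [p,r] + [p,q]. For instance
  ∂ADE = DE − AE + AD,
  ∂BGJ = GJ − BJ + BG.
As a 18×12 matrix over Z this has rank 12, with invariant factors (1,1,1,1,1,1,1,1,1,1,1,2).

Reading off H_k = ker ∂_k / im ∂_{k+1}:

  H_0: rank C_0 − rank ∂_1 = 7 − 6 = 1, and the invariant factors of ∂_1 are all 1, so H_0 ≅ Z.
  H_1: rank ker ∂_1 − rank ∂_2 = (18 − 6) − 12 = 0, and ∂_2 has invariant factor 2 > 1, so H_1 ≅ Z_2.
  H_2: rank ker ∂_2 − rank ∂_3 = (12 − 12) − 0 = 0, and there is no ∂_3, so H_2 ≅ 0.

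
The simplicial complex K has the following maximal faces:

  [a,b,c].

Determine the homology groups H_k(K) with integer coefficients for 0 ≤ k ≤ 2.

Take the total order a < b < c on the vertex set. Then K (dimension 2) consists of the simplices:

  0-simplices (3): a, b, c
  1-simplices (3): ab, ac, bc
  2-simplices (1): abc

so the chain groups are C_0 ≅ Z^3, C_1 ≅ Z^3, C_2 ≅ Z^1.

∂_1: C_1 → C_0 maps an edge to its endpoints' difference, ∂[p,q] = q − p. For instance
  ∂ac = c − a.
As a 3×3 matrix over Z this has rank 2, with invariant factors (1,1).

Boundary ∂_2: C_2 → C_1 maps a triangle to the signed sum of its edges. For instance
  ∂abc = bc − ac + ab.
As a 3×1 matrix over Z this has rank 1, with invariant factors (1).

From H_k ≅ ker(∂_k) / im(∂_{k+1}) we obtain:

  H_0: rank C_0 − rank ∂_1 = 3 − 2 = 1, and the invariant factors of ∂_1 are all 1, so H_0 ≅ Z.
  H_1: rank ker ∂_1 − rank ∂_2 = (3 − 2) − 1 = 0, and the invariant factors of ∂_2 are all 1, so H_1 ≅ 0.
  H_2: rank ker ∂_2 − rank ∂_3 = (1 − 1) − 0 = 0, and there is no ∂_3, so H_2 ≅ 0.

(K is a triangulation of the 2-simplex.)

H_0 = Z,  H_1 = 0,  H_2 = 0.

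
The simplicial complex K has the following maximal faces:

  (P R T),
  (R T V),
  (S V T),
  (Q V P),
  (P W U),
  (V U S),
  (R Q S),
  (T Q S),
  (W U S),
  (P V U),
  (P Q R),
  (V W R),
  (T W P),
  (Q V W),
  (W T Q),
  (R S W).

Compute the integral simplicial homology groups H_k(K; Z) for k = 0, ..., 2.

H_0 = Z,  H_1 = Z^2,  H_2 = Z.

Take the total order P < Q < R < S < T < U < V < W on the vertex set. Then K (dimension 2) consists of the simplices:

  0-simplices (8): P, Q, R, S, T, U, V, W
  1-simplices (24): PQ, PR, PT, PU, PV, PW, QR, QS, QT, QV, QW, RS, RT, RV, RW, ST, SU, SV, SW, TV, TW, UV, UW, VW
  2-simplices (16): PQR, PQV, PRT, PTW, PUV, PUW, QRS, QST, QTW, QVW, RSW, RTV, RVW, STV, SUV, SUW

Hence C_0 ≅ Z^8, C_1 ≅ Z^24, C_2 ≅ Z^16.

∂_1: C_1 → C_0 maps an edge to its endpoints' difference, ∂[p,q] = q − p.
The 8×24 boundary matrix has rank 7 and Smith normal form diag(1,1,1,1,1,1,1).

Boundary ∂_2: C_2 → C_1 acts by ∂[p,q,r] = [q,r] − [p,r] + [p,q]. For instance
  ∂QVW = VW − QW + QV,
  ∂RTV = TV − RV + RT.
The resulting 24×16 matrix has rank 15, and its Smith normal form has invariant factors (1,1,1,1,1,1,1,1,1,1,1,1,1,1,1).

From H_k ≅ ker(∂_k) / im(∂_{k+1}) we obtain:

  H_0: rank C_0 − rank ∂_1 = 8 − 7 = 1, and the invariant factors of ∂_1 are all 1, so H_0 ≅ Z.
  H_1: rank ker ∂_1 − rank ∂_2 = (24 − 7) − 15 = 2, and the invariant factors of ∂_2 are all 1, so H_1 ≅ Z^2.
  H_2: rank ker ∂_2 − rank ∂_3 = (16 − 15) − 0 = 1, and there is no ∂_3, so H_2 ≅ Z.

As a check, the Euler characteristic is 8 − 24 + 16 = 0, which agrees with 1 − 2 + 1 = 0.
(K is a triangulation of the torus T^2.)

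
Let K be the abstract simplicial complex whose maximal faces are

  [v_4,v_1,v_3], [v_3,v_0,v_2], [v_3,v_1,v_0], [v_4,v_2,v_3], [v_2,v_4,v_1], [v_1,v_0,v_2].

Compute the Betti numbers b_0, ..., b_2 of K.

b_0 = 1, b_1 = 0, b_2 = 1.

Order the vertices as v_0 < v_1 < v_2 < v_3 < v_4. Listing each simplex with vertices in this order, K has dimension 2 with simplices:

  0-simplices (5): [v_0], [v_1], [v_2], [v_3], [v_4]
  1-simplices (9): [v_0,v_1], [v_0,v_2], [v_0,v_3], [v_1,v_2], [v_1,v_3], [v_1,v_4], [v_2,v_3], [v_2,v_4], [v_3,v_4]
  2-simplices (6): [v_0,v_1,v_2], [v_0,v_1,v_3], [v_0,v_2,v_3], [v_1,v_2,v_4], [v_1,v_3,v_4], [v_2,v_3,v_4]

giving chain groups C_0 ≅ Z^5, C_1 ≅ Z^9, C_2 ≅ Z^6.

Boundary ∂_1: C_1 → C_0 maps an edge to its endpoints' difference, ∂[p,q] = q − p. For instance
  ∂[v_2,v_3] = [v_3] − [v_2].
As a 5×9 matrix over Z this has rank 4, with invariant factors (1,1,1,1).

The boundary map ∂_2: C_2 → C_1 sends each 2-simplex [p,q,r] to [q,r] − [p,r] + [p,q]. For instance
  ∂[v_0,v_1,v_3] = [v_1,v_3] − [v_0,v_3] + [v_0,v_1],
  ∂[v_2,v_3,v_4] = [v_3,v_4] − [v_2,v_4] + [v_2,v_3].
This gives a 9×6 integer matrix of rank 5; reducing to Smith normal form yields diagonal entries (1,1,1,1,1).

From H_k ≅ ker(∂_k) / im(∂_{k+1}) we obtain:

  H_0: rank C_0 − rank ∂_1 = 5 − 4 = 1, and the invariant factors of ∂_1 are all 1, so H_0 ≅ Z.
  H_1: rank ker ∂_1 − rank ∂_2 = (9 − 4) − 5 = 0, and the invariant factors of ∂_2 are all 1, so H_1 ≅ 0.
  H_2: rank ker ∂_2 − rank ∂_3 = (6 − 5) − 0 = 1, and there is no ∂_3, so H_2 ≅ Z.

Hence the Betti numbers are b_0 = 1, b_1 = 0, b_2 = 1.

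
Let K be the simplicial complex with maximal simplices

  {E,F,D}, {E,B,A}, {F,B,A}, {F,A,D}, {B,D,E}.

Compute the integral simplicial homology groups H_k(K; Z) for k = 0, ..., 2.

We work with the vertex ordering A < B < D < E < F. The simplices of K, each written with vertices in increasing order, are:

  0-simplices (5): A, B, D, E, F
  1-simplices (10): AB, AD, AE, AF, BD, BE, BF, DE, DF, EF
  2-simplices (5): ABE, ABF, ADF, BDE, DEF

so the chain groups are C_0 ≅ Z^5, C_1 ≅ Z^10, C_2 ≅ Z^5.

∂_1: C_1 → C_0 maps an edge to its endpoints' difference, ∂[p,q] = q − p. For instance
  ∂AB = B − A.
As a 5×10 matrix over Z this has rank 4, with invariant factors (1,1,1,1).

∂_2: C_2 → C_1 maps a triangle to the signed sum of its edges. For instance
  ∂ABE = BE − AE + AB,
  ∂BDE = DE − BE + BD.
As a 10×5 matrix over Z this has rank 5, with invariant factors (1,1,1,1,1).

Computing H_k = (kernel of ∂_k) / (image of ∂_{k+1}):

  H_0: rank C_0 − rank ∂_1 = 5 − 4 = 1, and the invariant factors of ∂_1 are all 1, so H_0 = Z.
  H_1: rank ker ∂_1 − rank ∂_2 = (10 − 4) − 5 = 1, and the invariant factors of ∂_2 are all 1, so H_1 = Z.
  H_2: rank ker ∂_2 − rank ∂_3 = (5 − 5) − 0 = 0, and there is no ∂_3, so H_2 = 0.

As a check, the Euler characteristic is 5 − 10 + 5 = 0, which agrees with 1 − 1 + 0 = 0.

H_0 ≅ Z,  H_1 ≅ Z,  H_2 = 0.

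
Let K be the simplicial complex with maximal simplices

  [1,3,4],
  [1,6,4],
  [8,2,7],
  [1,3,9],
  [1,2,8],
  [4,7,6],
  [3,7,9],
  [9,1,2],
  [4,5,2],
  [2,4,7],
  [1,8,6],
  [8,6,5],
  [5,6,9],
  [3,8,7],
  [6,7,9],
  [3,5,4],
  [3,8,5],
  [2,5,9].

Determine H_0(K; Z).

H_0 ≅ Z.

Take the total order 1 < 2 < 3 < 4 < 5 < 6 < 7 < 8 < 9 on the vertex set. Then K (dimension 2) consists of the simplices:

  0-simplices (9): [1], [2], [3], [4], [5], [6], [7], [8], [9]
  1-simplices (27): (27 of them)
  2-simplices (18): [1,2,8], [1,2,9], [1,3,4], [1,3,9], [1,4,6], [1,6,8], [2,4,5], [2,4,7], [2,5,9], [2,7,8], [3,4,5], [3,5,8], [3,7,8], [3,7,9], [4,6,7], [5,6,8], [5,6,9], [6,7,9]

so the chain groups are C_0 ≅ Z^9, C_1 ≅ Z^27, C_2 ≅ Z^18.

Boundary ∂_1: C_1 → C_0 sends each edge [p,q] (with p < q) to q − p.
The resulting 9×27 matrix has rank 8, and its Smith normal form has invariant factors (1,1,1,1,1,1,1,1).

The boundary map ∂_2: C_2 → C_1 maps a triangle to the signed sum of its edges. For instance
  ∂[1,3,9] = [3,9] − [1,9] + [1,3],
  ∂[2,4,7] = [4,7] − [2,7] + [2,4].
The resulting 27×18 matrix has rank 17, and its Smith normal form has invariant factors (1,1,1,1,1,1,1,1,1,1,1,1,1,1,1,1,1).

Computing H_k = (kernel of ∂_k) / (image of ∂_{k+1}):

  H_0: rank C_0 − rank ∂_1 = 9 − 8 = 1, and the invariant factors of ∂_1 are all 1, so H_0 = Z.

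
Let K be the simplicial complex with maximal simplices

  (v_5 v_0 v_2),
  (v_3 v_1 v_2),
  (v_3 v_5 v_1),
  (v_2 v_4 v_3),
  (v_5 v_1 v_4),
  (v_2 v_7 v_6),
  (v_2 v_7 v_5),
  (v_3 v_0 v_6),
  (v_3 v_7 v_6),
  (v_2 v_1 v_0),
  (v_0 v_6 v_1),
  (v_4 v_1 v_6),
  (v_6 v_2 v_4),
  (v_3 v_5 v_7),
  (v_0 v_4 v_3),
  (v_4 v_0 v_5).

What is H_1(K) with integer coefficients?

H_1 ≅ Z^2.

We work with the vertex ordering v_0 < v_1 < v_2 < v_3 < v_4 < v_5 < v_6 < v_7. The simplices of K, each written with vertices in increasing order, are:

  0-simplices (8): [v_0], [v_1], [v_2], [v_3], [v_4], [v_5], [v_6], [v_7]
  1-simplices (24): (24 of them)
  2-simplices (16): (16 of them)

Hence C_0 ≅ Z^8, C_1 ≅ Z^24, C_2 ≅ Z^16.

The boundary map ∂_1: C_1 → C_0 is given by ∂[p,q] = [q] − [p]. For instance
  ∂[v_6,v_7] = [v_7] − [v_6].
This gives a 8×24 integer matrix of rank 7; reducing to Smith normal form yields diagonal entries (1,1,1,1,1,1,1).

Boundary ∂_2: C_2 → C_1 acts by ∂[p,q,r] = [q,r] − [p,r] + [p,q]. For instance
  ∂[v_0,v_2,v_5] = [v_2,v_5] − [v_0,v_5] + [v_0,v_2],
  ∂[v_1,v_4,v_5] = [v_4,v_5] − [v_1,v_5] + [v_1,v_4].
This gives a 24×16 integer matrix of rank 15; reducing to Smith normal form yields diagonal entries (1,1,1,1,1,1,1,1,1,1,1,1,1,1,1).

Now H_k = ker ∂_k / im ∂_{k+1}, so:

  H_1: rank ker ∂_1 − rank ∂_2 = (24 − 7) − 15 = 2, and the invariant factors of ∂_2 are all 1, so H_1 = Z^2.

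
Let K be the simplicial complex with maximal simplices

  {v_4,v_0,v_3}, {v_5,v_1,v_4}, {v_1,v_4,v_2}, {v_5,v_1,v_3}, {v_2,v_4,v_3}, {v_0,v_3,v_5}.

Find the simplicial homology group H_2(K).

Take the total order v_0 < v_1 < v_2 < v_3 < v_4 < v_5 on the vertex set. Then K (dimension 2) consists of the simplices:

  0-simplices (6): [v_0], [v_1], [v_2], [v_3], [v_4], [v_5]
  1-simplices (12): [v_0,v_3], [v_0,v_4], [v_0,v_5], [v_1,v_2], [v_1,v_3], [v_1,v_4], [v_1,v_5], [v_2,v_3], [v_2,v_4], [v_3,v_4], [v_3,v_5], [v_4,v_5]
  2-simplices (6): [v_0,v_3,v_4], [v_0,v_3,v_5], [v_1,v_2,v_4], [v_1,v_3,v_5], [v_1,v_4,v_5], [v_2,v_3,v_4]

giving chain groups C_0 ≅ Z^6, C_1 ≅ Z^12, C_2 ≅ Z^6.

The boundary map ∂_1: C_1 → C_0 is given by ∂[p,q] = [q] − [p].
The resulting 6×12 matrix has rank 5, and its Smith normal form has invariant factors (1,1,1,1,1).

∂_2: C_2 → C_1 maps a triangle to the signed sum of its edges. For instance
  ∂[v_2,v_3,v_4] = [v_3,v_4] − [v_2,v_4] + [v_2,v_3],
  ∂[v_0,v_3,v_5] = [v_3,v_5] − [v_0,v_5] + [v_0,v_3].
The resulting 12×6 matrix has rank 6, and its Smith normal form has invariant factors (1,1,1,1,1,1).

Now H_k = ker ∂_k / im ∂_{k+1}, so:

  H_2: rank ker ∂_2 − rank ∂_3 = (6 − 6) − 0 = 0, and there is no ∂_3, so H_2 ≅ 0.

H_2 ≅ 0.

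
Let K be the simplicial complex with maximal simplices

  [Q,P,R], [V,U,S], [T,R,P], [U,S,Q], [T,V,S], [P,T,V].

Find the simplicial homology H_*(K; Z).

H_0 ≅ Z,  H_1 ≅ Z,  H_2 = 0.

Order the vertices as P < Q < R < S < T < U < V. Listing each simplex with vertices in this order, K has dimension 2 with simplices:

  0-simplices (7): P, Q, R, S, T, U, V
  1-simplices (13): PQ, PR, PT, PV, QR, QS, QU, RT, ST, SU, SV, TV, UV
  2-simplices (6): PQR, PRT, PTV, QSU, STV, SUV

Hence C_0 ≅ Z^7, C_1 ≅ Z^13, C_2 ≅ Z^6.

∂_1: C_1 → C_0 maps an edge to its endpoints' difference, ∂[p,q] = q − p. For instance
  ∂QR = R − Q.
As a 7×13 matrix over Z this has rank 6, with invariant factors (1,1,1,1,1,1).

Boundary ∂_2: C_2 → C_1 maps a triangle to the signed sum of its edges. For instance
  ∂PTV = TV − PV + PT,
  ∂QSU = SU − QU + QS.
This gives a 13×6 integer matrix of rank 6; reducing to Smith normal form yields diagonal entries (1,1,1,1,1,1).

Reading off H_k = ker ∂_k / im ∂_{k+1}:

  H_0: rank C_0 − rank ∂_1 = 7 − 6 = 1, and the invariant factors of ∂_1 are all 1, so H_0 ≅ Z.
  H_1: rank ker ∂_1 − rank ∂_2 = (13 − 6) − 6 = 1, and the invariant factors of ∂_2 are all 1, so H_1 ≅ Z.
  H_2: rank ker ∂_2 − rank ∂_3 = (6 − 6) − 0 = 0, and there is no ∂_3, so H_2 ≅ 0.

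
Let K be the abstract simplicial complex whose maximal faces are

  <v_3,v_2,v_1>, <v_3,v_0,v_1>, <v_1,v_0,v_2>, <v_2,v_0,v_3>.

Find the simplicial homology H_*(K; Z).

Fix the vertex order v_0 < v_1 < v_2 < v_3 and write every simplex with vertices in increasing order. Then dim K = 2 and the simplices of K are:

  0-simplices (4): [v_0], [v_1], [v_2], [v_3]
  1-simplices (6): [v_0,v_1], [v_0,v_2], [v_0,v_3], [v_1,v_2], [v_1,v_3], [v_2,v_3]
  2-simplices (4): [v_0,v_1,v_2], [v_0,v_1,v_3], [v_0,v_2,v_3], [v_1,v_2,v_3]

giving chain groups C_0 ≅ Z^4, C_1 ≅ Z^6, C_2 ≅ Z^4.

Boundary ∂_1: C_1 → C_0 maps an edge to its endpoints' difference, ∂[p,q] = q − p. For instance
  ∂[v_0,v_2] = [v_2] − [v_0].
As a 4×6 matrix over Z this has rank 3, with invariant factors (1,1,1).

∂_2: C_2 → C_1 acts by ∂[p,q,r] = [q,r] − [p,r] + [p,q]. For instance
  ∂[v_0,v_1,v_2] = [v_1,v_2] − [v_0,v_2] + [v_0,v_1],
  ∂[v_0,v_1,v_3] = [v_1,v_3] − [v_0,v_3] + [v_0,v_1].
As a 6×4 matrix over Z this has rank 3, with invariant factors (1,1,1).

Reading off H_k = ker ∂_k / im ∂_{k+1}:

  H_0: rank C_0 − rank ∂_1 = 4 − 3 = 1, and the invariant factors of ∂_1 are all 1, so H_0 = Z.
  H_1: rank ker ∂_1 − rank ∂_2 = (6 − 3) − 3 = 0, and the invariant factors of ∂_2 are all 1, so H_1 = 0.
  H_2: rank ker ∂_2 − rank ∂_3 = (4 − 3) − 0 = 1, and there is no ∂_3, so H_2 = Z.

As a check, the Euler characteristic is 4 − 6 + 4 = 2, which agrees with 1 − 0 + 1 = 2.

H_0 = Z,  H_1 = 0,  H_2 = Z.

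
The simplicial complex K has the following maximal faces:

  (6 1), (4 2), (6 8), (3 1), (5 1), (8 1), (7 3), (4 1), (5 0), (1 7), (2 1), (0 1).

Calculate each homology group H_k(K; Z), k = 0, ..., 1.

H_0 = Z,  H_1 = Z^4.

We work with the vertex ordering 0 < 1 < 2 < 3 < 4 < 5 < 6 < 7 < 8. The simplices of K, each written with vertices in increasing order, are:

  0-simplices (9): [0], [1], [2], [3], [4], [5], [6], [7], [8]
  1-simplices (12): [0,1], [0,5], [1,2], [1,3], [1,4], [1,5], [1,6], [1,7], [1,8], [2,4], [3,7], [6,8]

giving chain groups C_0 ≅ Z^9, C_1 ≅ Z^12.

Boundary ∂_1: C_1 → C_0 sends each edge [p,q] (with p < q) to q − p.
This gives a 9×12 integer matrix of rank 8; reducing to Smith normal form yields diagonal entries (1,1,1,1,1,1,1,1).

Reading off H_k = ker ∂_k / im ∂_{k+1}:

  H_0: rank C_0 − rank ∂_1 = 9 − 8 = 1, and the invariant factors of ∂_1 are all 1, so H_0 ≅ Z.
  H_1: rank ker ∂_1 − rank ∂_2 = (12 − 8) − 0 = 4, and there is no ∂_2, so H_1 ≅ Z^4.

(K is a triangulation of a wedge of 4 circles.)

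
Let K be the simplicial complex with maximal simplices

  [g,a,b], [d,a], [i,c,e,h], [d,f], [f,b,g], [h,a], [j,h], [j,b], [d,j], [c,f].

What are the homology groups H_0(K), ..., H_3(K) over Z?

H_0 = Z,  H_1 = Z^4,  H_2 = 0,  H_3 = 0.

Take the total order a < b < c < d < e < f < g < h < i < j on the vertex set. Then K (dimension 3) consists of the simplices:

  0-simplices (10): a, b, c, d, e, f, g, h, i, j
  1-simplices (18): ab, ad, ag, ah, bf, bg, bj, ce, cf, ch, ci, df, dj, eh, ei, fg, hi, hj
  2-simplices (6): abg, bfg, ceh, cei, chi, ehi
  3-simplices (1): cehi

giving chain groups C_0 ≅ Z^10, C_1 ≅ Z^18, C_2 ≅ Z^6, C_3 ≅ Z^1.

∂_1: C_1 → C_0 sends each edge [p,q] (with p < q) to q − p. For instance
  ∂cf = f − c.
The resulting 10×18 matrix has rank 9, and its Smith normal form has invariant factors (1,1,1,1,1,1,1,1,1).

Boundary ∂_2: C_2 → C_1 acts by ∂[p,q,r] = [q,r] − [p,r] + [p,q]. For instance
  ∂ceh = eh − ch + ce,
  ∂cei = ei − ci + ce.
This gives a 18×6 integer matrix of rank 5; reducing to Smith normal form yields diagonal entries (1,1,1,1,1).

The boundary map ∂_3: C_3 → C_2 sends each 3-simplex σ to the alternating sum Σ_i (−1)^i (σ with its i-th vertex removed). For instance
  ∂cehi = ehi − chi + cei − ceh.
The 6×1 boundary matrix has rank 1 and Smith normal form diag(1).

Computing H_k = (kernel of ∂_k) / (image of ∂_{k+1}):

  H_0: rank C_0 − rank ∂_1 = 10 − 9 = 1, and the invariant factors of ∂_1 are all 1, so H_0 ≅ Z.
  H_1: rank ker ∂_1 − rank ∂_2 = (18 − 9) − 5 = 4, and the invariant factors of ∂_2 are all 1, so H_1 ≅ Z^4.
  H_2: rank ker ∂_2 − rank ∂_3 = (6 − 5) − 1 = 0, and the invariant factors of ∂_3 are all 1, so H_2 ≅ 0.
  H_3: rank ker ∂_3 − rank ∂_4 = (1 − 1) − 0 = 0, and there is no ∂_4, so H_3 ≅ 0.

As a check, the Euler characteristic is 10 − 18 + 6 − 1 = -3, which agrees with 1 − 4 + 0 − 0 = -3.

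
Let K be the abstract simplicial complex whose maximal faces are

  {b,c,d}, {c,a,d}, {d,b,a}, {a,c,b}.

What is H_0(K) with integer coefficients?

Take the total order a < b < c < d on the vertex set. Then K (dimension 2) consists of the simplices:

  0-simplices (4): a, b, c, d
  1-simplices (6): ab, ac, ad, bc, bd, cd
  2-simplices (4): abc, abd, acd, bcd

so the chain groups are C_0 ≅ Z^4, C_1 ≅ Z^6, C_2 ≅ Z^4.

The boundary map ∂_1: C_1 → C_0 maps an edge to its endpoints' difference, ∂[p,q] = q − p. For instance
  ∂ac = c − a.
As a 4×6 matrix over Z this has rank 3, with invariant factors (1,1,1).

Boundary ∂_2: C_2 → C_1 maps a triangle to the signed sum of its edges. For instance
  ∂acd = cd − ad + ac,
  ∂bcd = cd − bd + bc.
The resulting 6×4 matrix has rank 3, and its Smith normal form has invariant factors (1,1,1).

Computing H_k = (kernel of ∂_k) / (image of ∂_{k+1}):

  H_0: rank C_0 − rank ∂_1 = 4 − 3 = 1, and the invariant factors of ∂_1 are all 1, so H_0 ≅ Z.

H_0 = Z.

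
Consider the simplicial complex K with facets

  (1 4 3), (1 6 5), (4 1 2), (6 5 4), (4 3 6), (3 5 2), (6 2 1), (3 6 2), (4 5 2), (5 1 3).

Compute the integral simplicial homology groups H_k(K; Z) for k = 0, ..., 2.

Take the total order 1 < 2 < 3 < 4 < 5 < 6 on the vertex set. Then K (dimension 2) consists of the simplices:

  0-simplices (6): [1], [2], [3], [4], [5], [6]
  1-simplices (15): [1,2], [1,3], [1,4], [1,5], [1,6], [2,3], [2,4], [2,5], [2,6], [3,4], [3,5], [3,6], [4,5], [4,6], [5,6]
  2-simplices (10): [1,2,4], [1,2,6], [1,3,4], [1,3,5], [1,5,6], [2,3,5], [2,3,6], [2,4,5], [3,4,6], [4,5,6]

giving chain groups C_0 ≅ Z^6, C_1 ≅ Z^15, C_2 ≅ Z^10.

∂_1: C_1 → C_0 is given by ∂[p,q] = [q] − [p].
As a 6×15 matrix over Z this has rank 5, with invariant factors (1,1,1,1,1).

Boundary ∂_2: C_2 → C_1 acts by ∂[p,q,r] = [q,r] − [p,r] + [p,q]. For instance
  ∂[1,2,4] = [2,4] − [1,4] + [1,2],
  ∂[1,5,6] = [5,6] − [1,6] + [1,5].
This gives a 15×10 integer matrix of rank 10; reducing to Smith normal form yields diagonal entries (1,1,1,1,1,1,1,1,1,2).

Now H_k = ker ∂_k / im ∂_{k+1}, so:

  H_0: rank C_0 − rank ∂_1 = 6 − 5 = 1, and the invariant factors of ∂_1 are all 1, so H_0 ≅ Z.
  H_1: rank ker ∂_1 − rank ∂_2 = (15 − 5) − 10 = 0, and ∂_2 has invariant factor 2 > 1, so H_1 ≅ Z_2.
  H_2: rank ker ∂_2 − rank ∂_3 = (10 − 10) − 0 = 0, and there is no ∂_3, so H_2 ≅ 0.

H_0 ≅ Z,  H_1 ≅ Z_2,  H_2 = 0.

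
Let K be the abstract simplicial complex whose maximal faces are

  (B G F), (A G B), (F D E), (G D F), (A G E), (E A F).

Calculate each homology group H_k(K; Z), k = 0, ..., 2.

H_0 = Z,  H_1 = Z,  H_2 = 0.

K has 6 vertices, 12 edges, 6 triangles.
rank ∂_0 = 0, rank ∂_1 = 5 ⇒ b_0 = 6 − 0 − 5 = 1; all invariant factors of ∂_1 are 1 so no torsion. So H_0 ≅ Z.
rank ∂_1 = 5, rank ∂_2 = 6 ⇒ b_1 = 12 − 5 − 6 = 1; all invariant factors of ∂_2 are 1 so no torsion. So H_1 ≅ Z.
rank ∂_2 = 6, rank ∂_3 = 0 ⇒ b_2 = 6 − 6 − 0 = 0. So H_2 ≅ 0.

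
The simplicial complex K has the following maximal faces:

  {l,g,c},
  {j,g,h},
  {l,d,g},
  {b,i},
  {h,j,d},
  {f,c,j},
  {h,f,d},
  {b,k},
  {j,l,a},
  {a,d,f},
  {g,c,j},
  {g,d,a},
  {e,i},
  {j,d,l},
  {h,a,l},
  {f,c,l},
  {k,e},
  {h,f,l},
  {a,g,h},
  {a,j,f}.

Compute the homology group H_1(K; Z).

K has 12 vertices, 28 edges, 16 triangles.
rank ∂_1 = 10, rank ∂_2 = 15 ⇒ b_1 = 28 − 10 − 15 = 3; all invariant factors of ∂_2 are 1 so no torsion. So H_1 = Z^3.

H_1 = Z^3.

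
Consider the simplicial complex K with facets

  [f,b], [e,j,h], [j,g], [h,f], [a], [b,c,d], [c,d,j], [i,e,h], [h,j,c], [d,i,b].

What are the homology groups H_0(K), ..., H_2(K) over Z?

H_0 ≅ Z^2,  H_1 ≅ Z^2,  H_2 = 0.

Order the vertices as a < b < c < d < e < f < g < h < i < j. Listing each simplex with vertices in this order, K has dimension 2 with simplices:

  0-simplices (10): a, b, c, d, e, f, g, h, i, j
  1-simplices (16): bc, bd, bf, bi, cd, ch, cj, di, dj, eh, ei, ej, fh, gj, hi, hj
  2-simplices (6): bcd, bdi, cdj, chj, ehi, ehj

so the chain groups are C_0 ≅ Z^10, C_1 ≅ Z^16, C_2 ≅ Z^6.

The boundary map ∂_1: C_1 → C_0 maps an edge to its endpoints' difference, ∂[p,q] = q − p. For instance
  ∂cd = d − c.
The resulting 10×16 matrix has rank 8, and its Smith normal form has invariant factors (1,1,1,1,1,1,1,1).

Boundary ∂_2: C_2 → C_1 maps a triangle to the signed sum of its edges. For instance
  ∂cdj = dj − cj + cd,
  ∂ehi = hi − ei + eh.
This gives a 16×6 integer matrix of rank 6; reducing to Smith normal form yields diagonal entries (1,1,1,1,1,1).

Computing H_k = (kernel of ∂_k) / (image of ∂_{k+1}):

  H_0: rank C_0 − rank ∂_1 = 10 − 8 = 2, and the invariant factors of ∂_1 are all 1, so H_0 ≅ Z^2.
  H_1: rank ker ∂_1 − rank ∂_2 = (16 − 8) − 6 = 2, and the invariant factors of ∂_2 are all 1, so H_1 ≅ Z^2.
  H_2: rank ker ∂_2 − rank ∂_3 = (6 − 6) − 0 = 0, and there is no ∂_3, so H_2 ≅ 0.

As a check, the Euler characteristic is 10 − 16 + 6 = 0, which agrees with 2 − 2 + 0 = 0.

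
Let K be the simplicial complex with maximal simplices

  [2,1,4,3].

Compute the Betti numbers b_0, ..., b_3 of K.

We work with the vertex ordering 1 < 2 < 3 < 4. The simplices of K, each written with vertices in increasing order, are:

  0-simplices (4): [1], [2], [3], [4]
  1-simplices (6): [1,2], [1,3], [1,4], [2,3], [2,4], [3,4]
  2-simplices (4): [1,2,3], [1,2,4], [1,3,4], [2,3,4]
  3-simplices (1): [1,2,3,4]

giving chain groups C_0 ≅ Z^4, C_1 ≅ Z^6, C_2 ≅ Z^4, C_3 ≅ Z^1.

Boundary ∂_1: C_1 → C_0 sends each edge [p,q] (with p < q) to q − p. For instance
  ∂[1,2] = [2] − [1].
The resulting 4×6 matrix has rank 3, and its Smith normal form has invariant factors (1,1,1).

The boundary map ∂_2: C_2 → C_1 maps a triangle to the signed sum of its edges. For instance
  ∂[1,3,4] = [3,4] − [1,4] + [1,3],
  ∂[1,2,4] = [2,4] − [1,4] + [1,2].
As a 6×4 matrix over Z this has rank 3, with invariant factors (1,1,1).

∂_3: C_3 → C_2 sends each 3-simplex σ to the alternating sum Σ_i (−1)^i (σ with its i-th vertex removed). For instance
  ∂[1,2,3,4] = [2,3,4] − [1,3,4] + [1,2,4] − [1,2,3].
This gives a 4×1 integer matrix of rank 1; reducing to Smith normal form yields diagonal entries (1).

From H_k ≅ ker(∂_k) / im(∂_{k+1}) we obtain:

  H_0: rank C_0 − rank ∂_1 = 4 − 3 = 1, and the invariant factors of ∂_1 are all 1, so H_0 = Z.
  H_1: rank ker ∂_1 − rank ∂_2 = (6 − 3) − 3 = 0, and the invariant factors of ∂_2 are all 1, so H_1 = 0.
  H_2: rank ker ∂_2 − rank ∂_3 = (4 − 3) − 1 = 0, and the invariant factors of ∂_3 are all 1, so H_2 = 0.
  H_3: rank ker ∂_3 − rank ∂_4 = (1 − 1) − 0 = 0, and there is no ∂_4, so H_3 = 0.

(K is a triangulation of the 3-simplex.)

Hence the Betti numbers are b_0 = 1, b_1 = 0, b_2 = 0, b_3 = 0.

b_0 = 1, b_1 = 0, b_2 = 0, b_3 = 0.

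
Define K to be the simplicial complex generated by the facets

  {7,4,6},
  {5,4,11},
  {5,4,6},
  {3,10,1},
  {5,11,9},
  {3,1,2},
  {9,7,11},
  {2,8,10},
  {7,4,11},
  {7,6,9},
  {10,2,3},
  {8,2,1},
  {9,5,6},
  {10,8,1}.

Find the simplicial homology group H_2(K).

H_2 = Z^2.

K has 11 vertices, 21 edges, 14 triangles.
rank ∂_2 = 12, rank ∂_3 = 0 ⇒ b_2 = 14 − 12 − 0 = 2. So H_2 ≅ Z^2.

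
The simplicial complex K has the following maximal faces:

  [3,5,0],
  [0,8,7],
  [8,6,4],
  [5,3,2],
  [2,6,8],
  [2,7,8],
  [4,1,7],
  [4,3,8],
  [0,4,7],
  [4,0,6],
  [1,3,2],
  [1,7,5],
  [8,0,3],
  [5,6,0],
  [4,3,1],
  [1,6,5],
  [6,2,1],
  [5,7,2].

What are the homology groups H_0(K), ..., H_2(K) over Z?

Order the vertices as 0 < 1 < 2 < 3 < 4 < 5 < 6 < 7 < 8. Listing each simplex with vertices in this order, K has dimension 2 with simplices:

  0-simplices (9): [0], [1], [2], [3], [4], [5], [6], [7], [8]
  1-simplices (27): (27 of them)
  2-simplices (18): [0,3,5], [0,3,8], [0,4,6], [0,4,7], [0,5,6], [0,7,8], [1,2,3], [1,2,6], [1,3,4], [1,4,7], [1,5,6], [1,5,7], [2,3,5], [2,5,7], [2,6,8], [2,7,8], [3,4,8], [4,6,8]

so the chain groups are C_0 ≅ Z^9, C_1 ≅ Z^27, C_2 ≅ Z^18.

Boundary ∂_1: C_1 → C_0 maps an edge to its endpoints' difference, ∂[p,q] = q − p. For instance
  ∂[1,4] = [4] − [1].
The resulting 9×27 matrix has rank 8, and its Smith normal form has invariant factors (1,1,1,1,1,1,1,1).

∂_2: C_2 → C_1 sends each 2-simplex [p,q,r] to [q,r] − [p,r] + [p,q]. For instance
  ∂[2,5,7] = [5,7] − [2,7] + [2,5],
  ∂[1,2,6] = [2,6] − [1,6] + [1,2].
This gives a 27×18 integer matrix of rank 18; reducing to Smith normal form yields diagonal entries (1,1,1,1,1,1,1,1,1,1,1,1,1,1,1,1,1,2).

Reading off H_k = ker ∂_k / im ∂_{k+1}:

  H_0: rank C_0 − rank ∂_1 = 9 − 8 = 1, and the invariant factors of ∂_1 are all 1, so H_0 = Z.
  H_1: rank ker ∂_1 − rank ∂_2 = (27 − 8) − 18 = 1, and ∂_2 has invariant factor 2 > 1, so H_1 = Z × Z/2.
  H_2: rank ker ∂_2 − rank ∂_3 = (18 − 18) − 0 = 0, and there is no ∂_3, so H_2 = 0.

H_0 = Z,  H_1 = Z × Z/2,  H_2 = 0.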